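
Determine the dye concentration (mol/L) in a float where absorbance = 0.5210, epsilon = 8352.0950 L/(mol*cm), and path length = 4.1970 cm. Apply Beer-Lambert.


Formula: c = A / (epsilon * l)
Substituting: c = 0.5210 / (8352.0950 * 4.1970)
Result: 1.4863e-05 mol/L


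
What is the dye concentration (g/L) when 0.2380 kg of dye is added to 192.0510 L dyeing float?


Formula: Conc = dye_mass(kg) / volume(L) * 1000
Substituting: Conc = 0.2380 / 192.0510 * 1000
Result: 1.2393 g/L


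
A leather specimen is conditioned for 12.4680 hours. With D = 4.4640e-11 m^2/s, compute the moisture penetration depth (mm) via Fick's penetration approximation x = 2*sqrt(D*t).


t = 12.4680 hr * 3600 = 44884.8000 s
D * t = 4.4640e-11 * 44884.8000 = 2.0037e-06
x = 2 * sqrt(D*t) = 2 * sqrt(2.0037e-06) = 0.00283101 m = 2.8310 mm


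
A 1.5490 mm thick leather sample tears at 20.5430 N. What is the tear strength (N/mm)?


Formula: Tear strength = force / thickness
Substituting: Tear strength = 20.5430 / 1.5490
Result: 13.2621 N/mm


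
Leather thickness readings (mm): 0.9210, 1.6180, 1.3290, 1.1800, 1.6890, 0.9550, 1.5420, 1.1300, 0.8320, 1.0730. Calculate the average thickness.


Formula: Average = sum / n
Substituting: Average = 12.2690 / 10
Result: 1.2269 mm


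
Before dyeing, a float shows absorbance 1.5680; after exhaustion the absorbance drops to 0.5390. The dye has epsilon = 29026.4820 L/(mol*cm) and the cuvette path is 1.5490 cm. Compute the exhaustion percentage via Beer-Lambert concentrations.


c_initial = A_i / (epsilon * l) = 1.5680 / (29026.4820 * 1.5490) = 3.4874e-05 mol/L
c_final = A_f / (epsilon * l) = 0.5390 / (29026.4820 * 1.5490) = 1.1988e-05 mol/L
Exhaustion = (c_initial - c_final) / c_initial * 100 = (3.4874e-05 - 1.1988e-05) / 3.4874e-05 * 100 = 65.6250 %


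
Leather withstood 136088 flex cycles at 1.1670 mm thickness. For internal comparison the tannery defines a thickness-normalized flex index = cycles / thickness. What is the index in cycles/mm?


Formula: Index = cycles / thickness
Substituting: Index = 136088 / 1.1670
Result: 116613.5390 cycles/mm


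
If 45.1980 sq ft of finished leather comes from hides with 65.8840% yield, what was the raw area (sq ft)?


Formula: raw = finished * 100 / yield
Substituting: raw = 45.1980 * 100 / 65.8840
Result: 68.6024 sq ft


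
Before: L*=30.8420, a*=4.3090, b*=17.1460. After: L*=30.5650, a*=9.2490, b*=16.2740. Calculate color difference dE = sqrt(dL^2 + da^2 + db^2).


dL = -0.2770, da = 4.9400, db = -0.8720
dE = sqrt((-0.2770)^2 + 4.9400^2 + (-0.8720)^2) = 5.0240


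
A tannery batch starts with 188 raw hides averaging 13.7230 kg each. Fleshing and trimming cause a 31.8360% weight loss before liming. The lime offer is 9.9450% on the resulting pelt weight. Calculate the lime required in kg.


Total_raw = N * avg_wt = 188 * 13.7230 = 2579.9240 kg
Substrate = Total_raw * (1 - loss/100) = 2579.9240 * (1 - 31.8360/100) = 1758.5794 kg
Lime = Substrate * pct / 100 = 1758.5794 * 9.9450 / 100 = 174.8907 kg


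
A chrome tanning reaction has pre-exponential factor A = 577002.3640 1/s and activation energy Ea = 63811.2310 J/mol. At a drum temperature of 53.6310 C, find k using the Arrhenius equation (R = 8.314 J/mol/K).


T_K = T_C + 273.15 = 53.6310 + 273.15 = 326.7810 K
exponent = -Ea / (R * T_K) = -63811.2310 / (8.314 * 326.7810) = -23.4871
k = A * exp(exponent) = 577002.3640 * exp(-23.4871) = 3.6378e-05 1/s


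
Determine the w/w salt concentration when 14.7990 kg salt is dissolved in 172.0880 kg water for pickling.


Formula: Conc = salt / (water + salt) * 100
Substituting: Conc = 14.7990 / (172.0880 + 14.7990) * 100
Result: 7.9187 %


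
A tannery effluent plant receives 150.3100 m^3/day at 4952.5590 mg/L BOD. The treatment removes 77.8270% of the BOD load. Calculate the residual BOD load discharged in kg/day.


Load_in = volume * conc / 1000 = 150.3100 * 4952.5590 / 1000 = 744.4191 kg/day
Removed = Load_in * eff / 100 = 744.4191 * 77.8270 / 100 = 579.3591 kg/day
Load_out = Load_in - Removed = 744.4191 - 579.3591 = 165.0601 kg/day


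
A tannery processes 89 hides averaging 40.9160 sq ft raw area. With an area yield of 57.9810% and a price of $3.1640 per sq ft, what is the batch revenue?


Raw_total = N * avg_area = 89 * 40.9160 = 3641.5240 sq ft
Finished = Raw_total * yield / 100 = 3641.5240 * 57.9810 / 100 = 2111.3920 sq ft
Value = Finished * price = 2111.3920 * 3.1640 = 6680.4444 $


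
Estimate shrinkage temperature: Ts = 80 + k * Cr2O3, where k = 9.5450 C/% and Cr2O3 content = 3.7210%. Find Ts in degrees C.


Formula: Ts = 80 + k * Cr2O3
Substituting: Ts = 80 + 9.5450 * 3.7210
Result: 115.5169 C


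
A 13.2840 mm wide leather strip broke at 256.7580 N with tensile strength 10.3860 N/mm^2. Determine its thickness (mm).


Formula: t = F / (TS * w)
Substituting: t = 256.7580 / (10.3860 * 13.2840)
Result: 1.8610 mm


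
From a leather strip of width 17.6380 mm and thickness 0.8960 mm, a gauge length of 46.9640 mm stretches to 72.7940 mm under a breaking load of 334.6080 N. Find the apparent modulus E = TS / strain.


TS = F / (w * t) = 334.6080 / (17.6380 * 0.8960) = 21.1728 N/mm^2
strain = (Lf - L0) / L0 = (72.7940 - 46.9640) / 46.9640 = 0.5500
E = TS / strain = 21.1728 / 0.5500 = 38.4964 N/mm^2


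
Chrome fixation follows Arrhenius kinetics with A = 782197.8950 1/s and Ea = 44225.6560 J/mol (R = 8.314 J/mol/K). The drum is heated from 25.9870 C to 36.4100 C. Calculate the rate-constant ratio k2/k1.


T1 = 25.9870 + 273.15 = 299.1370 K; T2 = 36.4100 + 273.15 = 309.5600 K
k1 = A * exp(-Ea/(R*T1)) = 782197.8950 * exp(-44225.6560/(8.314*299.1370)) = 0.0148065 1/s
k2 = A * exp(-Ea/(R*T2)) = 782197.8950 * exp(-44225.6560/(8.314*309.5600)) = 0.0269453 1/s
k2/k1 = 0.0269453 / 0.0148065 = 1.8198


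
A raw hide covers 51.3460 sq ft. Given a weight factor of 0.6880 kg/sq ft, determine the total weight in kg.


Formula: Weight = area * weight_per_sqft
Substituting: Weight = 51.3460 * 0.6880
Result: 35.3260 kg


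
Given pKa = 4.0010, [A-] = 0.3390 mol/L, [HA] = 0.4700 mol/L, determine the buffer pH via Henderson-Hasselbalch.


ratio = [A-] / [HA] = 0.3390 / 0.4700 = 0.7213
log10(ratio) = -0.1419
pH = pKa + log10(ratio) = 4.0010 - 0.1419 = 3.8591


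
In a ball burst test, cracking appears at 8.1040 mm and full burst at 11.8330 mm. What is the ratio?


Formula: Ratio = crack / burst
Substituting: Ratio = 8.1040 / 11.8330
Result: 0.6849


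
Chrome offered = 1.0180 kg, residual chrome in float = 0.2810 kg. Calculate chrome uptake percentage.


Formula: Uptake = (offered - residual) / offered * 100
Substituting: Uptake = (1.0180 - 0.2810) / 1.0180 * 100
Result: 72.3969 %


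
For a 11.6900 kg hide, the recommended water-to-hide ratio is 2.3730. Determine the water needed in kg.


Formula: Water = hide_weight * ratio
Substituting: Water = 11.6900 * 2.3730
Result: 27.7404 kg


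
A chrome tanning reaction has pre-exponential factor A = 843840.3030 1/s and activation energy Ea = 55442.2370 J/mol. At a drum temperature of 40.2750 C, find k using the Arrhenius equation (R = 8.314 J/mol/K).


T_K = T_C + 273.15 = 40.2750 + 273.15 = 313.4250 K
exponent = -Ea / (R * T_K) = -55442.2370 / (8.314 * 313.4250) = -21.2763
k = A * exp(exponent) = 843840.3030 * exp(-21.2763) = 4.8536e-04 1/s


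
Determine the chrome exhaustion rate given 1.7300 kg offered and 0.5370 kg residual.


Formula: Uptake = (offered - residual) / offered * 100
Substituting: Uptake = (1.7300 - 0.5370) / 1.7300 * 100
Result: 68.9595 %


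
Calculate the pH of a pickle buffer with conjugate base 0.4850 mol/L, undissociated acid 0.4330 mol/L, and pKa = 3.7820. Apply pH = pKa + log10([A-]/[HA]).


ratio = [A-] / [HA] = 0.4850 / 0.4330 = 1.1201
log10(ratio) = 0.0492538
pH = pKa + log10(ratio) = 3.7820 + 0.0492538 = 3.8313


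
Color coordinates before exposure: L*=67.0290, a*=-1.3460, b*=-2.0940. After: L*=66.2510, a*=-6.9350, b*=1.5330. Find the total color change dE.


dL = -0.7780, da = -5.5890, db = 3.6270
dE = sqrt((-0.7780)^2 + (-5.5890)^2 + 3.6270^2) = 6.7080


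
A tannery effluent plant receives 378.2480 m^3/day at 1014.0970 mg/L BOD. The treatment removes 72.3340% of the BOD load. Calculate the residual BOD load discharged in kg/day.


Load_in = volume * conc / 1000 = 378.2480 * 1014.0970 / 1000 = 383.5802 kg/day
Removed = Load_in * eff / 100 = 383.5802 * 72.3340 / 100 = 277.4589 kg/day
Load_out = Load_in - Removed = 383.5802 - 277.4589 = 106.1213 kg/day


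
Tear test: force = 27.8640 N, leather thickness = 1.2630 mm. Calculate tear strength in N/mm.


Formula: Tear strength = force / thickness
Substituting: Tear strength = 27.8640 / 1.2630
Result: 22.0618 N/mm


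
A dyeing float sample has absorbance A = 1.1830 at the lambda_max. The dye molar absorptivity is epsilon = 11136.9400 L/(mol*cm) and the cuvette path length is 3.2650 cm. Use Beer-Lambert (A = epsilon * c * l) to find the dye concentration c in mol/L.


Formula: c = A / (epsilon * l)
Substituting: c = 1.1830 / (11136.9400 * 3.2650)
Result: 3.2534e-05 mol/L


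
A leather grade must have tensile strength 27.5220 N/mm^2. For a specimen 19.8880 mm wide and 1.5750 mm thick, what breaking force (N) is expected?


Formula: F = TS * w * t
Substituting: F = 27.5220 * 19.8880 * 1.5750
Result: 862.0881 N


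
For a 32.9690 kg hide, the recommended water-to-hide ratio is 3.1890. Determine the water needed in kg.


Formula: Water = hide_weight * ratio
Substituting: Water = 32.9690 * 3.1890
Result: 105.1381 kg


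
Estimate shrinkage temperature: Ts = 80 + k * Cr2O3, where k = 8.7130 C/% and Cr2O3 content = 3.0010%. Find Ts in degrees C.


Formula: Ts = 80 + k * Cr2O3
Substituting: Ts = 80 + 8.7130 * 3.0010
Result: 106.1477 C


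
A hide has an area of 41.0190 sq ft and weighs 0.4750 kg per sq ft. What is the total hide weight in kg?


Formula: Weight = area * weight_per_sqft
Substituting: Weight = 41.0190 * 0.4750
Result: 19.4840 kg


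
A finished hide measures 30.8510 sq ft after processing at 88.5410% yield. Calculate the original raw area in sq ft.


Formula: raw = finished * 100 / yield
Substituting: raw = 30.8510 * 100 / 88.5410
Result: 34.8437 sq ft


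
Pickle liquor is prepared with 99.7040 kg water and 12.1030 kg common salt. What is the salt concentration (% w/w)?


Formula: Conc = salt / (water + salt) * 100
Substituting: Conc = 12.1030 / (99.7040 + 12.1030) * 100
Result: 10.8249 %


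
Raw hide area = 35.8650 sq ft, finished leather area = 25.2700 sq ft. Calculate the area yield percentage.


Formula: Yield = finished / raw * 100
Substituting: Yield = 25.2700 / 35.8650 * 100
Result: 70.4587 %


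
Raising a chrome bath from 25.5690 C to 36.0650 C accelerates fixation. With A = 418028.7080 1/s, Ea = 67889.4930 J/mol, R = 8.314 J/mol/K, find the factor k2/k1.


T1 = 25.5690 + 273.15 = 298.7190 K; T2 = 36.0650 + 273.15 = 309.2150 K
k1 = A * exp(-Ea/(R*T1)) = 418028.7080 * exp(-67889.4930/(8.314*298.7190)) = 5.6166e-07 1/s
k2 = A * exp(-Ea/(R*T2)) = 418028.7080 * exp(-67889.4930/(8.314*309.2150)) = 1.4205e-06 1/s
k2/k1 = 1.4205e-06 / 5.6166e-07 = 2.5291


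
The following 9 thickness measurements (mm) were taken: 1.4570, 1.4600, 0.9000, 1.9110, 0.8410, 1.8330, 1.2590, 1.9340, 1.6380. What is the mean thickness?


Formula: Average = sum / n
Substituting: Average = 13.2330 / 9
Result: 1.4703 mm


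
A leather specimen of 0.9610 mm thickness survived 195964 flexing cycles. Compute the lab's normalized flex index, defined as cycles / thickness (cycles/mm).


Formula: Index = cycles / thickness
Substituting: Index = 195964 / 0.9610
Result: 203916.7534 cycles/mm


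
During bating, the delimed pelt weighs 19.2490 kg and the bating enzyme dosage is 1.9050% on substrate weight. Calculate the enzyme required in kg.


Formula: Enzyme = substrate * pct / 100
Substituting: Enzyme = 19.2490 * 1.9050 / 100
Result: 0.3667 kg


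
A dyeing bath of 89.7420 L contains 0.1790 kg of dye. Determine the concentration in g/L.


Formula: Conc = dye_mass(kg) / volume(L) * 1000
Substituting: Conc = 0.1790 / 89.7420 * 1000
Result: 1.9946 g/L


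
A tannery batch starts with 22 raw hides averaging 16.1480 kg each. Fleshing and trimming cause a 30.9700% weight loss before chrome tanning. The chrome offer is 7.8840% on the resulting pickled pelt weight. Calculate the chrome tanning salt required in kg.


Total_raw = N * avg_wt = 22 * 16.1480 = 355.2560 kg
Substrate = Total_raw * (1 - loss/100) = 355.2560 * (1 - 30.9700/100) = 245.2332 kg
Chrome = Substrate * pct / 100 = 245.2332 * 7.8840 / 100 = 19.3342 kg


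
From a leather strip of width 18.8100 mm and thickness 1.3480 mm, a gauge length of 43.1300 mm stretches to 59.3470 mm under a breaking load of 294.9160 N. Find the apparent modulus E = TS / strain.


TS = F / (w * t) = 294.9160 / (18.8100 * 1.3480) = 11.6311 N/mm^2
strain = (Lf - L0) / L0 = (59.3470 - 43.1300) / 43.1300 = 0.3760
E = TS / strain = 11.6311 / 0.3760 = 30.9335 N/mm^2


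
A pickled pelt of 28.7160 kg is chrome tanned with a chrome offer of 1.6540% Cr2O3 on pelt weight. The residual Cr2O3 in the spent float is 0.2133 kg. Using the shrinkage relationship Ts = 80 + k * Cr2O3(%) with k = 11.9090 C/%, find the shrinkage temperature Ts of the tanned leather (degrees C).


Offered = pelt * offer_pct / 100 = 28.7160 * 1.6540 / 100 = 0.4750 kg
Uptake = offered - residual = 0.4750 - 0.2133 = 0.2617 kg
Cr2O3% on pelt = uptake / pelt * 100 = 0.2617 / 28.7160 * 100 = 0.9112 %
Ts = 80 + k * Cr2O3% = 80 + 11.9090 * 0.9112 = 90.8516 C


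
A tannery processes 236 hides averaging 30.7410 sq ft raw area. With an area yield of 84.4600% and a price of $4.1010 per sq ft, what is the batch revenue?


Raw_total = N * avg_area = 236 * 30.7410 = 7254.8760 sq ft
Finished = Raw_total * yield / 100 = 7254.8760 * 84.4600 / 100 = 6127.4683 sq ft
Value = Finished * price = 6127.4683 * 4.1010 = 25128.7474 $


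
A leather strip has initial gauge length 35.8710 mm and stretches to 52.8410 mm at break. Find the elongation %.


Formula: Elongation = (Lf - L0) / L0 * 100
Substituting: Elongation = (52.8410 - 35.8710) / 35.8710 * 100
Result: 47.3084 %


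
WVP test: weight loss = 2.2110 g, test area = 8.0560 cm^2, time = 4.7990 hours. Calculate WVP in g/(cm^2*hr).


Formula: WVP = loss / (area * time)
Substituting: WVP = 2.2110 / (8.0560 * 4.7990)
Result: 0.0571898 g/(cm^2*hr)


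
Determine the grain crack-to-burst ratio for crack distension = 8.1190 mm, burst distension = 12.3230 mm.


Formula: Ratio = crack / burst
Substituting: Ratio = 8.1190 / 12.3230
Result: 0.6588


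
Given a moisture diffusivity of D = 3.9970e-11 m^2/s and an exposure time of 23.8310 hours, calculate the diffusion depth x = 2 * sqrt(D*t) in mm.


t = 23.8310 hr * 3600 = 85791.6000 s
D * t = 3.9970e-11 * 85791.6000 = 3.4291e-06
x = 2 * sqrt(D*t) = 2 * sqrt(3.4291e-06) = 0.00370356 m = 3.7036 mm


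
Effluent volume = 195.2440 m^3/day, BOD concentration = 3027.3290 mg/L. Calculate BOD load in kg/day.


Formula: BOD_load = volume * conc / 1000
Substituting: BOD_load = 195.2440 * 3027.3290 / 1000
Result: 591.0678 kg/day


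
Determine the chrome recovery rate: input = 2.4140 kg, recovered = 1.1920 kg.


Formula: Recovery = recovered / input * 100
Substituting: Recovery = 1.1920 / 2.4140 * 100
Result: 49.3786 %


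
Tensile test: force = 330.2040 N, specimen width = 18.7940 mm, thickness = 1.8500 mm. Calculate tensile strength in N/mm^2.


Formula: TS = force / (width * thickness)
Substituting: TS = 330.2040 / (18.7940 * 1.8500)
Result: 9.4971 N/mm^2


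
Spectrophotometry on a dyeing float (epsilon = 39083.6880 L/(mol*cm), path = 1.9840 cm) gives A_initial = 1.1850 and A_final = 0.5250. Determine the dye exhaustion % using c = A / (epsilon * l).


c_initial = A_i / (epsilon * l) = 1.1850 / (39083.6880 * 1.9840) = 1.5282e-05 mol/L
c_final = A_f / (epsilon * l) = 0.5250 / (39083.6880 * 1.9840) = 6.7705e-06 mol/L
Exhaustion = (c_initial - c_final) / c_initial * 100 = (1.5282e-05 - 6.7705e-06) / 1.5282e-05 * 100 = 55.6962 %


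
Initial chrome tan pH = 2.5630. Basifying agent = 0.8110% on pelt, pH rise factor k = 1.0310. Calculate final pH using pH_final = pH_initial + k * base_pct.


Formula: pH_final = pH_initial + k * base_pct
Substituting: pH_final = 2.5630 + 1.0310 * 0.8110
Result: 3.3991


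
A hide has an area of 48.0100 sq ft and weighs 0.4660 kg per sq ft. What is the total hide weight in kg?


Formula: Weight = area * weight_per_sqft
Substituting: Weight = 48.0100 * 0.4660
Result: 22.3727 kg


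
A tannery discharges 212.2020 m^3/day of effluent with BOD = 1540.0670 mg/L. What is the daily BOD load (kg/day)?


Formula: BOD_load = volume * conc / 1000
Substituting: BOD_load = 212.2020 * 1540.0670 / 1000
Result: 326.8053 kg/day


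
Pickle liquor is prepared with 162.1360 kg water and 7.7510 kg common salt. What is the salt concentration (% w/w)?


Formula: Conc = salt / (water + salt) * 100
Substituting: Conc = 7.7510 / (162.1360 + 7.7510) * 100
Result: 4.5624 %


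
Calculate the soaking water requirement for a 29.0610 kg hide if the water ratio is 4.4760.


Formula: Water = hide_weight * ratio
Substituting: Water = 29.0610 * 4.4760
Result: 130.0770 kg


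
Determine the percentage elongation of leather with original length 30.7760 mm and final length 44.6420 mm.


Formula: Elongation = (Lf - L0) / L0 * 100
Substituting: Elongation = (44.6420 - 30.7760) / 30.7760 * 100
Result: 45.0546 %


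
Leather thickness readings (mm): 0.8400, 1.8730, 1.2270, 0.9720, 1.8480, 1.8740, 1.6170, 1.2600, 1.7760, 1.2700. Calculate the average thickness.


Formula: Average = sum / n
Substituting: Average = 14.5570 / 10
Result: 1.4557 mm


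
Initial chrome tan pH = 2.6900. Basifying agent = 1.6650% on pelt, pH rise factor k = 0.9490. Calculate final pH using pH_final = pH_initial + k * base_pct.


Formula: pH_final = pH_initial + k * base_pct
Substituting: pH_final = 2.6900 + 0.9490 * 1.6650
Result: 4.2701


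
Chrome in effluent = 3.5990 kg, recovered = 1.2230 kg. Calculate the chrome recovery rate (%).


Formula: Recovery = recovered / input * 100
Substituting: Recovery = 1.2230 / 3.5990 * 100
Result: 33.9817 %


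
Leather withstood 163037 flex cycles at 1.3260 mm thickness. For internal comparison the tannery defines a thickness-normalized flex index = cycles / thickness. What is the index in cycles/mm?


Formula: Index = cycles / thickness
Substituting: Index = 163037 / 1.3260
Result: 122953.9970 cycles/mm


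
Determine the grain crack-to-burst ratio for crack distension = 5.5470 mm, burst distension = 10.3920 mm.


Formula: Ratio = crack / burst
Substituting: Ratio = 5.5470 / 10.3920
Result: 0.5338


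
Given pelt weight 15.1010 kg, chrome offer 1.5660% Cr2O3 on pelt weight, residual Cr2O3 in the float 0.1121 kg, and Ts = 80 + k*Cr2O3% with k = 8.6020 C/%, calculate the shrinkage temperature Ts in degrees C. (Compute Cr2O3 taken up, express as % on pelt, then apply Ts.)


Offered = pelt * offer_pct / 100 = 15.1010 * 1.5660 / 100 = 0.2365 kg
Uptake = offered - residual = 0.2365 - 0.1121 = 0.1244 kg
Cr2O3% on pelt = uptake / pelt * 100 = 0.1244 / 15.1010 * 100 = 0.8237 %
Ts = 80 + k * Cr2O3% = 80 + 8.6020 * 0.8237 = 87.0852 C


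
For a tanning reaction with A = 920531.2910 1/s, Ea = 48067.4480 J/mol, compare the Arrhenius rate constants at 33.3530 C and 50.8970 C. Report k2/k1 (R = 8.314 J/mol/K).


T1 = 33.3530 + 273.15 = 306.5030 K; T2 = 50.8970 + 273.15 = 324.0470 K
k1 = A * exp(-Ea/(R*T1)) = 920531.2910 * exp(-48067.4480/(8.314*306.5030)) = 0.00591597 1/s
k2 = A * exp(-Ea/(R*T2)) = 920531.2910 * exp(-48067.4480/(8.314*324.0470)) = 0.0164264 1/s
k2/k1 = 0.0164264 / 0.00591597 = 2.7766


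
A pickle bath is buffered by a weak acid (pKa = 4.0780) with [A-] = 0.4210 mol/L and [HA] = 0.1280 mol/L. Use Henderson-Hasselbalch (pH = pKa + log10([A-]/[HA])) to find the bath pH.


ratio = [A-] / [HA] = 0.4210 / 0.1280 = 3.2891
log10(ratio) = 0.5171
pH = pKa + log10(ratio) = 4.0780 + 0.5171 = 4.5951


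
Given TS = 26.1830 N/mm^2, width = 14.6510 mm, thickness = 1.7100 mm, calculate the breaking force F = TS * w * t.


Formula: F = TS * w * t
Substituting: F = 26.1830 * 14.6510 * 1.7100
Result: 655.9682 N


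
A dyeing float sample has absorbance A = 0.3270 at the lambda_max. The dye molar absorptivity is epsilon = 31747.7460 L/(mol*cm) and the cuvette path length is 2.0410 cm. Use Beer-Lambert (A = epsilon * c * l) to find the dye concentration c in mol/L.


Formula: c = A / (epsilon * l)
Substituting: c = 0.3270 / (31747.7460 * 2.0410)
Result: 5.0465e-06 mol/L


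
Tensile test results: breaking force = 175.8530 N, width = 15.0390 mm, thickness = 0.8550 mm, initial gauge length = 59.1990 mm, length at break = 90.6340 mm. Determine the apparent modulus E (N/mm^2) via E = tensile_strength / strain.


TS = F / (w * t) = 175.8530 / (15.0390 * 0.8550) = 13.6762 N/mm^2
strain = (Lf - L0) / L0 = (90.6340 - 59.1990) / 59.1990 = 0.5310
E = TS / strain = 13.6762 / 0.5310 = 25.7552 N/mm^2


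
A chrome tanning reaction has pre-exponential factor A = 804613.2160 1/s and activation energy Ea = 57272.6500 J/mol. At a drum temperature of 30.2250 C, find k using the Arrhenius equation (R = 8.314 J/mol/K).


T_K = T_C + 273.15 = 30.2250 + 273.15 = 303.3750 K
exponent = -Ea / (R * T_K) = -57272.6500 / (8.314 * 303.3750) = -22.7069
k = A * exp(exponent) = 804613.2160 * exp(-22.7069) = 1.1069e-04 1/s


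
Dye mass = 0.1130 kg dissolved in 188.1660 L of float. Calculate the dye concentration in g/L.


Formula: Conc = dye_mass(kg) / volume(L) * 1000
Substituting: Conc = 0.1130 / 188.1660 * 1000
Result: 0.6005 g/L


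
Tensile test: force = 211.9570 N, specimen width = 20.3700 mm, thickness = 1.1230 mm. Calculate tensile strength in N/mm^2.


Formula: TS = force / (width * thickness)
Substituting: TS = 211.9570 / (20.3700 * 1.1230)
Result: 9.2657 N/mm^2


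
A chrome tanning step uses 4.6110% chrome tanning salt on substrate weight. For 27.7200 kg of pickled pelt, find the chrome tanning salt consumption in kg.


Formula: Chrome = substrate * pct / 100
Substituting: Chrome = 27.7200 * 4.6110 / 100
Result: 1.2782 kg


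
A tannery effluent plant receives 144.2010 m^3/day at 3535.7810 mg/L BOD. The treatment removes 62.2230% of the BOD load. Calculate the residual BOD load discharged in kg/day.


Load_in = volume * conc / 1000 = 144.2010 * 3535.7810 / 1000 = 509.8632 kg/day
Removed = Load_in * eff / 100 = 509.8632 * 62.2230 / 100 = 317.2522 kg/day
Load_out = Load_in - Removed = 509.8632 - 317.2522 = 192.6110 kg/day


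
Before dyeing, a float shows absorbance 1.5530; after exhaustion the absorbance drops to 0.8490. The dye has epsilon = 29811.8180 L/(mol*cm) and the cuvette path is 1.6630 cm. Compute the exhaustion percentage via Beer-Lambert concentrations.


c_initial = A_i / (epsilon * l) = 1.5530 / (29811.8180 * 1.6630) = 3.1325e-05 mol/L
c_final = A_f / (epsilon * l) = 0.8490 / (29811.8180 * 1.6630) = 1.7125e-05 mol/L
Exhaustion = (c_initial - c_final) / c_initial * 100 = (3.1325e-05 - 1.7125e-05) / 3.1325e-05 * 100 = 45.3316 %


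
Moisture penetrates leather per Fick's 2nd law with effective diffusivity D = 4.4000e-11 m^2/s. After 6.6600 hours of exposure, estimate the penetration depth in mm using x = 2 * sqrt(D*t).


t = 6.6600 hr * 3600 = 23976.0000 s
D * t = 4.4000e-11 * 23976.0000 = 1.0549e-06
x = 2 * sqrt(D*t) = 2 * sqrt(1.0549e-06) = 0.00205421 m = 2.0542 mm


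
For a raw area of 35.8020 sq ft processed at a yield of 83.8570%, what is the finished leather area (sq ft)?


Formula: finished = raw * yield / 100
Substituting: finished = 35.8020 * 83.8570 / 100
Result: 30.0225 sq ft


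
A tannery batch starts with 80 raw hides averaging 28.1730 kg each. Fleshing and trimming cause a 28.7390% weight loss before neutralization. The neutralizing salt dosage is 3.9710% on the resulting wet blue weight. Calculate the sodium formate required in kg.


Total_raw = N * avg_wt = 80 * 28.1730 = 2253.8400 kg
Substrate = Total_raw * (1 - loss/100) = 2253.8400 * (1 - 28.7390/100) = 1606.1089 kg
Neutralizer = Substrate * pct / 100 = 1606.1089 * 3.9710 / 100 = 63.7786 kg


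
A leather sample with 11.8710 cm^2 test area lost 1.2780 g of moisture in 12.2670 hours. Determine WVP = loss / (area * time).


Formula: WVP = loss / (area * time)
Substituting: WVP = 1.2780 / (11.8710 * 12.2670)
Result: 0.00877617 g/(cm^2*hr)


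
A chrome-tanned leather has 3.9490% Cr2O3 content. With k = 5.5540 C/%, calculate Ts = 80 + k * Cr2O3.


Formula: Ts = 80 + k * Cr2O3
Substituting: Ts = 80 + 5.5540 * 3.9490
Result: 101.9327 C


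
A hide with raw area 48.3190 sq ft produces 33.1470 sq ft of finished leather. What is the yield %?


Formula: Yield = finished / raw * 100
Substituting: Yield = 33.1470 / 48.3190 * 100
Result: 68.6003 %


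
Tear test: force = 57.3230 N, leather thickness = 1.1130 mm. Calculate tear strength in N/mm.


Formula: Tear strength = force / thickness
Substituting: Tear strength = 57.3230 / 1.1130
Result: 51.5031 N/mm


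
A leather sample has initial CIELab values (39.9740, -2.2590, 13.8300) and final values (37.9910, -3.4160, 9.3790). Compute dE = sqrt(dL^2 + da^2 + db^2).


dL = -1.9830, da = -1.1570, db = -4.4510
dE = sqrt((-1.9830)^2 + (-1.1570)^2 + (-4.4510)^2) = 5.0082


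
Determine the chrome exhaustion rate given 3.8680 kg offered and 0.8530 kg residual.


Formula: Uptake = (offered - residual) / offered * 100
Substituting: Uptake = (3.8680 - 0.8530) / 3.8680 * 100
Result: 77.9473 %


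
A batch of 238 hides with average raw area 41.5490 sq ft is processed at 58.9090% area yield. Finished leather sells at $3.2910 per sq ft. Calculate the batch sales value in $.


Raw_total = N * avg_area = 238 * 41.5490 = 9888.6620 sq ft
Finished = Raw_total * yield / 100 = 9888.6620 * 58.9090 / 100 = 5825.3119 sq ft
Value = Finished * price = 5825.3119 * 3.2910 = 19171.1015 $


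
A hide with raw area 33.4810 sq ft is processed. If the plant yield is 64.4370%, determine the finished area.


Formula: finished = raw * yield / 100
Substituting: finished = 33.4810 * 64.4370 / 100
Result: 21.5742 sq ft


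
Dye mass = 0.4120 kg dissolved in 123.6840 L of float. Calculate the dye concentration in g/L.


Formula: Conc = dye_mass(kg) / volume(L) * 1000
Substituting: Conc = 0.4120 / 123.6840 * 1000
Result: 3.3311 g/L


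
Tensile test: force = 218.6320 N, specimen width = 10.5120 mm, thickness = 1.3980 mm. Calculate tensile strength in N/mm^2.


Formula: TS = force / (width * thickness)
Substituting: TS = 218.6320 / (10.5120 * 1.3980)
Result: 14.8772 N/mm^2


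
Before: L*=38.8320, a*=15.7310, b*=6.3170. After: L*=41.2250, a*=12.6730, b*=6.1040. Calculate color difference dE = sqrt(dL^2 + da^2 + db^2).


dL = 2.3930, da = -3.0580, db = -0.2130
dE = sqrt(2.3930^2 + (-3.0580)^2 + (-0.2130)^2) = 3.8889


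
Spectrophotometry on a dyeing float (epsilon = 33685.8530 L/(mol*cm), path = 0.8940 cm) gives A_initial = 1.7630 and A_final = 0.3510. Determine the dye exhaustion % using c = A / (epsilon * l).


c_initial = A_i / (epsilon * l) = 1.7630 / (33685.8530 * 0.8940) = 5.8542e-05 mol/L
c_final = A_f / (epsilon * l) = 0.3510 / (33685.8530 * 0.8940) = 1.1655e-05 mol/L
Exhaustion = (c_initial - c_final) / c_initial * 100 = (5.8542e-05 - 1.1655e-05) / 5.8542e-05 * 100 = 80.0908 %


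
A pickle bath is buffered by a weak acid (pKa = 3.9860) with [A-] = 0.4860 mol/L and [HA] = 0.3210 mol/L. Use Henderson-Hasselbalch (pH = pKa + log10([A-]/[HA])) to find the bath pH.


ratio = [A-] / [HA] = 0.4860 / 0.3210 = 1.5140
log10(ratio) = 0.1801
pH = pKa + log10(ratio) = 3.9860 + 0.1801 = 4.1661


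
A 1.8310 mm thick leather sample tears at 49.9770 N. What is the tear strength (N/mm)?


Formula: Tear strength = force / thickness
Substituting: Tear strength = 49.9770 / 1.8310
Result: 27.2949 N/mm


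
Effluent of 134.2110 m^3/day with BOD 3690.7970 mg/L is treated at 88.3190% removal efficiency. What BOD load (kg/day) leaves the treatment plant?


Load_in = volume * conc / 1000 = 134.2110 * 3690.7970 / 1000 = 495.3456 kg/day
Removed = Load_in * eff / 100 = 495.3456 * 88.3190 / 100 = 437.4842 kg/day
Load_out = Load_in - Removed = 495.3456 - 437.4842 = 57.8613 kg/day


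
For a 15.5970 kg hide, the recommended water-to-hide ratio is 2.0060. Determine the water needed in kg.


Formula: Water = hide_weight * ratio
Substituting: Water = 15.5970 * 2.0060
Result: 31.2876 kg


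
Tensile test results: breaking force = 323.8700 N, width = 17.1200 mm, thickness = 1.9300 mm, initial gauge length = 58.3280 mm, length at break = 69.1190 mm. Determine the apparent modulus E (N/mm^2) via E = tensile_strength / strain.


TS = F / (w * t) = 323.8700 / (17.1200 * 1.9300) = 9.8019 N/mm^2
strain = (Lf - L0) / L0 = (69.1190 - 58.3280) / 58.3280 = 0.1850
E = TS / strain = 9.8019 / 0.1850 = 52.9816 N/mm^2


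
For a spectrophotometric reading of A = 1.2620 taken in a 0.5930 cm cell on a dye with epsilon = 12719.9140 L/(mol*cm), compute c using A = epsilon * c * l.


Formula: c = A / (epsilon * l)
Substituting: c = 1.2620 / (12719.9140 * 0.5930)
Result: 1.6731e-04 mol/L


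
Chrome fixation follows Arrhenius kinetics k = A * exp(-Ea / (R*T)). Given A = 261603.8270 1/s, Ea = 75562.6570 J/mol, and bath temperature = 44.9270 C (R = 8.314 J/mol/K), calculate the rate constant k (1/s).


T_K = T_C + 273.15 = 44.9270 + 273.15 = 318.0770 K
exponent = -Ea / (R * T_K) = -75562.6570 / (8.314 * 318.0770) = -28.5736
k = A * exp(exponent) = 261603.8270 * exp(-28.5736) = 1.0193e-07 1/s


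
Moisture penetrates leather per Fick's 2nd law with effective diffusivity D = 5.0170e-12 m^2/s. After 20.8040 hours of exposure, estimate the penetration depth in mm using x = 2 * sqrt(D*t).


t = 20.8040 hr * 3600 = 74894.4000 s
D * t = 5.0170e-12 * 74894.4000 = 3.7575e-07
x = 2 * sqrt(D*t) = 2 * sqrt(3.7575e-07) = 0.00122596 m = 1.2260 mm


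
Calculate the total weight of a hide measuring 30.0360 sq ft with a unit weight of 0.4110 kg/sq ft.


Formula: Weight = area * weight_per_sqft
Substituting: Weight = 30.0360 * 0.4110
Result: 12.3448 kg


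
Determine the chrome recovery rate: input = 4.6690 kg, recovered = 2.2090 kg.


Formula: Recovery = recovered / input * 100
Substituting: Recovery = 2.2090 / 4.6690 * 100
Result: 47.3121 %


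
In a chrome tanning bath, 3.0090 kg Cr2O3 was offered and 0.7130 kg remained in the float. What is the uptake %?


Formula: Uptake = (offered - residual) / offered * 100
Substituting: Uptake = (3.0090 - 0.7130) / 3.0090 * 100
Result: 76.3044 %


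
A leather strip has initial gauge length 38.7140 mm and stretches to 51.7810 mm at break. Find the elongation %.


Formula: Elongation = (Lf - L0) / L0 * 100
Substituting: Elongation = (51.7810 - 38.7140) / 38.7140 * 100
Result: 33.7526 %


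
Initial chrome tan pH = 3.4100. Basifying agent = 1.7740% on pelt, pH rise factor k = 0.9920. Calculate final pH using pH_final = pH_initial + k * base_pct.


Formula: pH_final = pH_initial + k * base_pct
Substituting: pH_final = 3.4100 + 0.9920 * 1.7740
Result: 5.1698


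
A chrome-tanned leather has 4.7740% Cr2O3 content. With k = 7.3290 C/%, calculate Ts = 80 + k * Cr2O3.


Formula: Ts = 80 + k * Cr2O3
Substituting: Ts = 80 + 7.3290 * 4.7740
Result: 114.9886 C


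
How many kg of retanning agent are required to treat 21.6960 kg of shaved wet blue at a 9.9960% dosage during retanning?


Formula: Retan = substrate * pct / 100
Substituting: Retan = 21.6960 * 9.9960 / 100
Result: 2.1687 kg


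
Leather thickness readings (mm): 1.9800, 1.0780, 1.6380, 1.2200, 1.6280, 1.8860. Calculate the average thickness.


Formula: Average = sum / n
Substituting: Average = 9.4300 / 6
Result: 1.5717 mm


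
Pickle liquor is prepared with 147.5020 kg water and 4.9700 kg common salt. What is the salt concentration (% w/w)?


Formula: Conc = salt / (water + salt) * 100
Substituting: Conc = 4.9700 / (147.5020 + 4.9700) * 100
Result: 3.2596 %


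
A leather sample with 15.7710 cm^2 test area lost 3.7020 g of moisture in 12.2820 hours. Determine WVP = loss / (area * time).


Formula: WVP = loss / (area * time)
Substituting: WVP = 3.7020 / (15.7710 * 12.2820)
Result: 0.0191121 g/(cm^2*hr)


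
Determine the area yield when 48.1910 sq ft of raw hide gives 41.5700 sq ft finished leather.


Formula: Yield = finished / raw * 100
Substituting: Yield = 41.5700 / 48.1910 * 100
Result: 86.2609 %


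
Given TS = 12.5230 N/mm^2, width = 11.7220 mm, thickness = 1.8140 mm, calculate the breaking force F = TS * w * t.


Formula: F = TS * w * t
Substituting: F = 12.5230 * 11.7220 * 1.8140
Result: 266.2854 N


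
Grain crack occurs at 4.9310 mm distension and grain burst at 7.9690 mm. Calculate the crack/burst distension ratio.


Formula: Ratio = crack / burst
Substituting: Ratio = 4.9310 / 7.9690
Result: 0.6188


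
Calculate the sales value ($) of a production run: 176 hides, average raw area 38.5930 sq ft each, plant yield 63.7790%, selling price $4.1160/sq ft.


Raw_total = N * avg_area = 176 * 38.5930 = 6792.3680 sq ft
Finished = Raw_total * yield / 100 = 6792.3680 * 63.7790 / 100 = 4332.1044 sq ft
Value = Finished * price = 4332.1044 * 4.1160 = 17830.9417 $


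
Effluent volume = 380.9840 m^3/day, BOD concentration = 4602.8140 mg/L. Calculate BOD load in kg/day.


Formula: BOD_load = volume * conc / 1000
Substituting: BOD_load = 380.9840 * 4602.8140 / 1000
Result: 1753.5985 kg/day


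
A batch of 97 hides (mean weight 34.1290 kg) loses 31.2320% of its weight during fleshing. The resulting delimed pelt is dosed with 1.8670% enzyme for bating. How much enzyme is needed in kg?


Total_raw = N * avg_wt = 97 * 34.1290 = 3310.5130 kg
Substrate = Total_raw * (1 - loss/100) = 3310.5130 * (1 - 31.2320/100) = 2276.5736 kg
Enzyme = Substrate * pct / 100 = 2276.5736 * 1.8670 / 100 = 42.5036 kg


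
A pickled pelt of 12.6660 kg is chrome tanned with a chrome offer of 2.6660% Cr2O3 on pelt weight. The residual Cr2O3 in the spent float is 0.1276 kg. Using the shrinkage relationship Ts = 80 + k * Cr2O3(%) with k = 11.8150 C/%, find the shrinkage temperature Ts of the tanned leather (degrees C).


Offered = pelt * offer_pct / 100 = 12.6660 * 2.6660 / 100 = 0.3377 kg
Uptake = offered - residual = 0.3377 - 0.1276 = 0.2101 kg
Cr2O3% on pelt = uptake / pelt * 100 = 0.2101 / 12.6660 * 100 = 1.6586 %
Ts = 80 + k * Cr2O3% = 80 + 11.8150 * 1.6586 = 99.5961 C


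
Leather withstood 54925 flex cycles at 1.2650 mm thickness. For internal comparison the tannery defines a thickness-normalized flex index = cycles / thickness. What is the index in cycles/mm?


Formula: Index = cycles / thickness
Substituting: Index = 54925 / 1.2650
Result: 43418.9723 cycles/mm


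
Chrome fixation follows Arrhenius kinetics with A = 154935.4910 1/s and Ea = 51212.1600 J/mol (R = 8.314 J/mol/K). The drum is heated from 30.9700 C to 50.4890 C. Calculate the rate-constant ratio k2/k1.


T1 = 30.9700 + 273.15 = 304.1200 K; T2 = 50.4890 + 273.15 = 323.6390 K
k1 = A * exp(-Ea/(R*T1)) = 154935.4910 * exp(-51212.1600/(8.314*304.1200)) = 2.4763e-04 1/s
k2 = A * exp(-Ea/(R*T2)) = 154935.4910 * exp(-51212.1600/(8.314*323.6390)) = 8.4008e-04 1/s
k2/k1 = 8.4008e-04 / 2.4763e-04 = 3.3925


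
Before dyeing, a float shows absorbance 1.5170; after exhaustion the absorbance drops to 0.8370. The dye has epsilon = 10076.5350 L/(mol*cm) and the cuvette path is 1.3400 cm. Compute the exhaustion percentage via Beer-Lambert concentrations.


c_initial = A_i / (epsilon * l) = 1.5170 / (10076.5350 * 1.3400) = 1.1235e-04 mol/L
c_final = A_f / (epsilon * l) = 0.8370 / (10076.5350 * 1.3400) = 6.1988e-05 mol/L
Exhaustion = (c_initial - c_final) / c_initial * 100 = (1.1235e-04 - 6.1988e-05) / 1.1235e-04 * 100 = 44.8253 %


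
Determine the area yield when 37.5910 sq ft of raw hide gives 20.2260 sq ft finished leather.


Formula: Yield = finished / raw * 100
Substituting: Yield = 20.2260 / 37.5910 * 100
Result: 53.8054 %


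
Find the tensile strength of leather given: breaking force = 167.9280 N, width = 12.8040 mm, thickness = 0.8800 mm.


Formula: TS = force / (width * thickness)
Substituting: TS = 167.9280 / (12.8040 * 0.8800)
Result: 14.9037 N/mm^2


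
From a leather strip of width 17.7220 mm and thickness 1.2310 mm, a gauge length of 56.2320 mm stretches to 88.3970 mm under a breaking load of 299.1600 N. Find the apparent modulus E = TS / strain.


TS = F / (w * t) = 299.1600 / (17.7220 * 1.2310) = 13.7130 N/mm^2
strain = (Lf - L0) / L0 = (88.3970 - 56.2320) / 56.2320 = 0.5720
E = TS / strain = 13.7130 / 0.5720 = 23.9736 N/mm^2


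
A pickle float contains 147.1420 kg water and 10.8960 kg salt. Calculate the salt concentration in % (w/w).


Formula: Conc = salt / (water + salt) * 100
Substituting: Conc = 10.8960 / (147.1420 + 10.8960) * 100
Result: 6.8945 %


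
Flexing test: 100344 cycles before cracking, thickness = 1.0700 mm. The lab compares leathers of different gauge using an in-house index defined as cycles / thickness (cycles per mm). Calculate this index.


Formula: Index = cycles / thickness
Substituting: Index = 100344 / 1.0700
Result: 93779.4393 cycles/mm


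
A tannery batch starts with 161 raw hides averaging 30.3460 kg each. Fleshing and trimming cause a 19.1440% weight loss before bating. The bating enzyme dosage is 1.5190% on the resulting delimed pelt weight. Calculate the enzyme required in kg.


Total_raw = N * avg_wt = 161 * 30.3460 = 4885.7060 kg
Substrate = Total_raw * (1 - loss/100) = 4885.7060 * (1 - 19.1440/100) = 3950.3864 kg
Enzyme = Substrate * pct / 100 = 3950.3864 * 1.5190 / 100 = 60.0064 kg


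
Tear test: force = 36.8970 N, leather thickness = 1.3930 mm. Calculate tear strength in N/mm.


Formula: Tear strength = force / thickness
Substituting: Tear strength = 36.8970 / 1.3930
Result: 26.4874 N/mm


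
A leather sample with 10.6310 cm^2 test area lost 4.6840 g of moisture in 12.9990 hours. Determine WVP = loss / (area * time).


Formula: WVP = loss / (area * time)
Substituting: WVP = 4.6840 / (10.6310 * 12.9990)
Result: 0.0338948 g/(cm^2*hr)


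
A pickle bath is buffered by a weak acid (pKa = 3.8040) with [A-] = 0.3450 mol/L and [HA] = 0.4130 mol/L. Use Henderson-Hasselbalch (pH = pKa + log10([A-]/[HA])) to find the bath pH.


ratio = [A-] / [HA] = 0.3450 / 0.4130 = 0.8354
log10(ratio) = -0.078131
pH = pKa + log10(ratio) = 3.8040 - 0.078131 = 3.7259


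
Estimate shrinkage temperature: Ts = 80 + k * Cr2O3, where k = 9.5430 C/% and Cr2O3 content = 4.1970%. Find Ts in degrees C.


Formula: Ts = 80 + k * Cr2O3
Substituting: Ts = 80 + 9.5430 * 4.1970
Result: 120.0520 C


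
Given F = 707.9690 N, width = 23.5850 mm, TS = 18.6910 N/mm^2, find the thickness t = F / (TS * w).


Formula: t = F / (TS * w)
Substituting: t = 707.9690 / (18.6910 * 23.5850)
Result: 1.6060 mm


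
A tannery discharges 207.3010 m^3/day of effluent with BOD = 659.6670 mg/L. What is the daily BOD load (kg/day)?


Formula: BOD_load = volume * conc / 1000
Substituting: BOD_load = 207.3010 * 659.6670 / 1000
Result: 136.7496 kg/day


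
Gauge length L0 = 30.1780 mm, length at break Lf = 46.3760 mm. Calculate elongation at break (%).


Formula: Elongation = (Lf - L0) / L0 * 100
Substituting: Elongation = (46.3760 - 30.1780) / 30.1780 * 100
Result: 53.6749 %


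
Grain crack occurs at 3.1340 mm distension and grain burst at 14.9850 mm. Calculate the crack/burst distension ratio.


Formula: Ratio = crack / burst
Substituting: Ratio = 3.1340 / 14.9850
Result: 0.2091


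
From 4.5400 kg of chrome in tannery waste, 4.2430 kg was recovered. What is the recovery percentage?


Formula: Recovery = recovered / input * 100
Substituting: Recovery = 4.2430 / 4.5400 * 100
Result: 93.4581 %
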